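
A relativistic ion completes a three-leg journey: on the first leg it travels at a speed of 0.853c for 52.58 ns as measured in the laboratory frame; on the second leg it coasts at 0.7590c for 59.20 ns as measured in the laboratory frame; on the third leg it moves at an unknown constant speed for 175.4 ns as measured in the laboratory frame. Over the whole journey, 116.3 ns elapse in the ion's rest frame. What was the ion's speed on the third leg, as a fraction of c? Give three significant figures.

β = 0.958

Leg 1: γ = 1/√(1 − 0.853²) = 1/√0.2724 = 1.916; τ_1 = 52.58/1.916 = 27.44 ns.
Leg 2: γ = 1/√(1 − 0.7590²) = 1/√0.4239 = 1.536; τ_2 = 59.20/1.536 = 38.54 ns.
Leg 3: speed unknown; τ_3 = 175.4/γ_3.
Total proper time: 27.44 + 38.54 + τ_3 = 116.3, so τ_3 = 116.3 − 65.99 = 50.31 ns.
γ_3 = 175.4/50.31 = 3.486; β = √(1 − 1/γ²) = √0.9177.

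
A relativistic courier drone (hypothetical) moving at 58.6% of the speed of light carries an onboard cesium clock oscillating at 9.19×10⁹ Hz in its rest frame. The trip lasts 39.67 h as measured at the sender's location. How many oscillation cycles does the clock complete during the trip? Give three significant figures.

β = 0.586; γ = 1/√(1 − 0.586²) = 1/√0.6566 = 1.234
The oscillator's own cycle count is N = f × τ where τ is the proper time aboard the drone. τ = Δt/γ = 39.67/1.234 = 32.15 h = 1.157×10⁵ s.
N = 9.19×10⁹ × 1.157×10⁵ = 1.063×10¹⁵.

N = 1.06×10¹⁵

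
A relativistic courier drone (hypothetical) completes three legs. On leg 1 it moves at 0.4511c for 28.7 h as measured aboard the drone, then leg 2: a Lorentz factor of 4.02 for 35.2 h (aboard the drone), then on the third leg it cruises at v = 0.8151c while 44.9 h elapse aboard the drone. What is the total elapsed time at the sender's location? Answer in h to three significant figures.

Δt = 251 h

Leg 1: γ = 1/√(1 − 0.4511²) = 1/√0.7965 = 1.120; Δt_1 = 1.120 × 28.7 = 32.16 h.
Leg 2: γ = 4.02; Δt_2 = 4.020 × 35.2 = 141.5 h.
Leg 3: γ = 1/√(1 − 0.8151²) = 1/√0.3356 = 1.726; Δt_3 = 1.726 × 44.9 = 77.50 h.
Total: 32.16 + 141.5 + 77.50 h.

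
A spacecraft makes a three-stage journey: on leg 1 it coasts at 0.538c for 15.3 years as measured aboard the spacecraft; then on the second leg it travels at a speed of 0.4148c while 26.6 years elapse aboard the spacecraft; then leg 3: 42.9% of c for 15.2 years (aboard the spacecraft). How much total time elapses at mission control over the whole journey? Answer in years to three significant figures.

Δt = 64.2 years

Leg 1: γ = 1/√(1 − 0.538²) = 1/√0.7106 = 1.186; Δt_1 = 1.186 × 15.3 = 18.15 years.
Leg 2: γ = 1/√(1 − 0.4148²) = 1/√0.8279 = 1.099; Δt_2 = 1.099 × 26.6 = 29.23 years.
Leg 3: β = 0.429; γ = 1/√(1 − 0.429²) = 1/√0.8160 = 1.107; Δt_3 = 1.107 × 15.2 = 16.83 years.
Total: 18.15 + 29.23 + 16.83 years.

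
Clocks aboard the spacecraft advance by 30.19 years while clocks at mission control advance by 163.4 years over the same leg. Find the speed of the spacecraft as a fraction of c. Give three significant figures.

The proper time is measured aboard the spacecraft (both events occur at the spacecraft's location); Δt is measured at mission control. γ = Δt/τ = 163.4/30.19 = 5.412.
β = √(1 − 1/γ²) = √(1 − 0.03414) = √0.9659

β = 0.983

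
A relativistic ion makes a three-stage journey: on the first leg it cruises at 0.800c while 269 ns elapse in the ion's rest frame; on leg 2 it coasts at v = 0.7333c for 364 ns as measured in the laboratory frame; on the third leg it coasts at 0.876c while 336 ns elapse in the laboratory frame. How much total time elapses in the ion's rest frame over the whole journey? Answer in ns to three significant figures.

τ = 679 ns

Leg 1: 269 ns is already measured in the ion's rest frame.
Leg 2: γ = 1/√(1 − 0.7333²) = 1/√0.4623 = 1.471; τ_2 = 364/1.471 = 247.5 ns.
Leg 3: γ = 1/√(1 − 0.876²) = 1/√0.2326 = 2.073; τ_3 = 336/2.073 = 162.1 ns.
Total: 269.0 + 247.5 + 162.1 ns.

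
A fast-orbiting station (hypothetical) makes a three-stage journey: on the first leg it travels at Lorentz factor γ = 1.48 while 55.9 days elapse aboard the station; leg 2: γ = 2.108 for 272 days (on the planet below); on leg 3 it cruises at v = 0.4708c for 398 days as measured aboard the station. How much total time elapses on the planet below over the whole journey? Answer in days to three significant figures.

Δt = 806 days

Leg 1: γ = 1.48; Δt_1 = 1.480 × 55.9 = 82.73 days.
Leg 2: 272 days is already measured on the planet below.
Leg 3: γ = 1/√(1 − 0.4708²) = 1/√0.7783 = 1.133; Δt_3 = 1.133 × 398 = 451.1 days.
Total: 82.73 + 272.0 + 451.1 days.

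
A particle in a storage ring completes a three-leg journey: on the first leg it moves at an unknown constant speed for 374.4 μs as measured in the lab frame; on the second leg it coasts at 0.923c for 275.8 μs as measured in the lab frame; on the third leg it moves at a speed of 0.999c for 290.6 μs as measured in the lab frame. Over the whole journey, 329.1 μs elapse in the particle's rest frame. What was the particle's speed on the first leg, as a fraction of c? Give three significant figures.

Leg 1: speed unknown; τ_1 = 374.4/γ_1.
Leg 2: γ = 1/√(1 − 0.923²) = 1/√0.1481 = 2.599; τ_2 = 275.8/2.599 = 106.1 μs.
Leg 3: γ = 1/√(1 − 0.999²) = 1/√0.001999 = 22.37; τ_3 = 290.6/22.37 = 12.99 μs.
Total proper time: τ_1 + 106.1 + 12.99 = 329.1, so τ_1 = 329.1 − 119.1 = 210.0 μs.
γ_1 = 374.4/210.0 = 1.783; β = √(1 − 1/γ²) = √0.6855.

β = 0.828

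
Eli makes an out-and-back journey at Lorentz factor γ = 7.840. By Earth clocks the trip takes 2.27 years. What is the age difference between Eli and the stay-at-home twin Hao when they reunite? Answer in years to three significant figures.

γ = 7.840
Eli's elapsed proper time: τ = 2.27/7.840 = 0.2895 years.
Age gap = Δt − τ = 2.27 − 0.2895 years.

Δt − τ = 1.98 years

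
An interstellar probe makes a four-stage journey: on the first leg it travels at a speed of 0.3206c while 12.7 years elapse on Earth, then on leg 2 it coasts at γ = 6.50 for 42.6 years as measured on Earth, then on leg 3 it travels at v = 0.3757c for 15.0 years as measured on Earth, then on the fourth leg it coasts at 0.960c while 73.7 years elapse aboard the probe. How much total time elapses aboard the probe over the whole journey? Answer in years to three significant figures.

Leg 1: γ = 1/√(1 − 0.3206²) = 1/√0.8972 = 1.056; τ_1 = 12.7/1.056 = 12.03 years.
Leg 2: γ = 6.50; τ_2 = 42.6/6.500 = 6.554 years.
Leg 3: γ = 1/√(1 − 0.3757²) = 1/√0.8588 = 1.079; τ_3 = 15.0/1.079 = 13.90 years.
Leg 4: 73.7 years is already measured aboard the probe.
Total: 12.03 + 6.554 + 13.90 + 73.70 years.

τ = 106 years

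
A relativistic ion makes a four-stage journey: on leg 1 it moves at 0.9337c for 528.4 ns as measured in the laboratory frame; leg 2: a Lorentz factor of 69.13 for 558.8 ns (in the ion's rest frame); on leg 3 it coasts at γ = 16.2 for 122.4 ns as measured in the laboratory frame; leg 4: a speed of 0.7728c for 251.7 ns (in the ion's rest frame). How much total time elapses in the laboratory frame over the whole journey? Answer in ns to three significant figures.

Δt = 3.97×10⁴ ns

Leg 1: 528.4 ns is already measured in the laboratory frame.
Leg 2: γ = 69.13; Δt_2 = 69.13 × 558.8 = 3.863×10⁴ ns.
Leg 3: 122.4 ns is already measured in the laboratory frame.
Leg 4: γ = 1/√(1 − 0.7728²) = 1/√0.4028 = 1.576; Δt_4 = 1.576 × 251.7 = 396.6 ns.
Total: 528.4 + 3.863×10⁴ + 122.4 + 396.6 ns.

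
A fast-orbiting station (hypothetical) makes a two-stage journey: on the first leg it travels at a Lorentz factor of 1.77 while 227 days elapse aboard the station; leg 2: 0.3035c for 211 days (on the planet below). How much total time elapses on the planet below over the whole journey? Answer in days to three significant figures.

Δt = 613 days

Leg 1: γ = 1.77; Δt_1 = 1.770 × 227 = 401.8 days.
Leg 2: 211 days is already measured on the planet below.
Total: 401.8 + 211.0 days.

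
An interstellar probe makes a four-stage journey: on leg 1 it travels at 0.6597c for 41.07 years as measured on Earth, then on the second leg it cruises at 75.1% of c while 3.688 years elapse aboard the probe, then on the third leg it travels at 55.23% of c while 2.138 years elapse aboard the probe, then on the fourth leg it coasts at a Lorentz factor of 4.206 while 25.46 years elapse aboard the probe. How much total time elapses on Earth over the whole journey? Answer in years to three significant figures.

Δt = 156 years

Leg 1: 41.07 years is already measured on Earth.
Leg 2: β = 0.751; γ = 1/√(1 − 0.751²) = 1/√0.4360 = 1.514; Δt_2 = 1.514 × 3.688 = 5.585 years.
Leg 3: β = 0.5523; γ = 1/√(1 − 0.5523²) = 1/√0.6950 = 1.200; Δt_3 = 1.200 × 2.138 = 2.565 years.
Leg 4: γ = 4.206; Δt_4 = 4.206 × 25.46 = 107.1 years.
Total: 41.07 + 5.585 + 2.565 + 107.1 years.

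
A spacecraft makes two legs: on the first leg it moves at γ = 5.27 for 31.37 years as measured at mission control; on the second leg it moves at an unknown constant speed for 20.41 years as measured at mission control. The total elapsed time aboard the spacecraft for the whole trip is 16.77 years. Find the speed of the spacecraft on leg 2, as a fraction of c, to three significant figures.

Leg 1: γ = 5.27; τ_1 = 31.37/5.270 = 5.953 years.
Leg 2: speed unknown; τ_2 = 20.41/γ_2.
Total proper time: 5.953 + τ_2 = 16.77, so τ_2 = 16.77 − 5.953 = 10.82 years.
γ_2 = 20.41/10.82 = 1.887; β = √(1 − 1/γ²) = √0.7191.

β = 0.848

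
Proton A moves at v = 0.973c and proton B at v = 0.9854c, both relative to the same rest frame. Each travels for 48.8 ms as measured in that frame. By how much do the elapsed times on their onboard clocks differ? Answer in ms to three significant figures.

|τ_A − τ_B| = 2.95 ms

A: γ = 1/√(1 − 0.973²) = 1/√0.05327 = 4.333; τ_A = 48.8/4.333 = 11.26 ms.
B: γ = 1/√(1 − 0.9854²) = 1/√0.02899 = 5.874; τ_B = 48.8/5.874 = 8.308 ms.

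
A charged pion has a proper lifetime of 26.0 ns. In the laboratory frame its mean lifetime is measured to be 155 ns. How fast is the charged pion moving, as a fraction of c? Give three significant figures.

β = 0.986

γ = Δt/τ₀ = 155/26.0 = 5.962
β = √(1 − 1/γ²) = √(1 − 0.02814) = √0.9719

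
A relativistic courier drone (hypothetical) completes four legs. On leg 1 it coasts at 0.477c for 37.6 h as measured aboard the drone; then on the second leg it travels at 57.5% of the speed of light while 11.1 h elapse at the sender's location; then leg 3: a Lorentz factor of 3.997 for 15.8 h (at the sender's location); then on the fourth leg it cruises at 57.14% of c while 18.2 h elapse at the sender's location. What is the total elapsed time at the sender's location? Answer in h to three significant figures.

Δt = 87.9 h

Leg 1: γ = 1/√(1 − 0.477²) = 1/√0.7725 = 1.138; Δt_1 = 1.138 × 37.6 = 42.78 h.
Leg 2: 11.1 h is already measured at the sender's location.
Leg 3: 15.8 h is already measured at the sender's location.
Leg 4: 18.2 h is already measured at the sender's location.
Total: 42.78 + 11.10 + 15.80 + 18.20 h.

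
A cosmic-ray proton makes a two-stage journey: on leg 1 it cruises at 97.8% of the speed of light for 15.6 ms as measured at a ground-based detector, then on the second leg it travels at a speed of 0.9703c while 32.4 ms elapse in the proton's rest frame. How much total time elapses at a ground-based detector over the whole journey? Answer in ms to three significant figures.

Leg 1: 15.6 ms is already measured at a ground-based detector.
Leg 2: γ = 1/√(1 − 0.9703²) = 1/√0.05852 = 4.134; Δt_2 = 4.134 × 32.4 = 133.9 ms.
Total: 15.60 + 133.9 ms.

Δt = 150 ms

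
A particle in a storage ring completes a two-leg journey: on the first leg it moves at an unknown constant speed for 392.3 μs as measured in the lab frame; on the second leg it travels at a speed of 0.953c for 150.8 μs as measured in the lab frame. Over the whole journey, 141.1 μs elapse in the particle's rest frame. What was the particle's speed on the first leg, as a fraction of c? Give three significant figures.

β = 0.970

Leg 1: speed unknown; τ_1 = 392.3/γ_1.
Leg 2: γ = 1/√(1 − 0.953²) = 1/√0.09179 = 3.301; τ_2 = 150.8/3.301 = 45.69 μs.
Total proper time: τ_1 + 45.69 = 141.1, so τ_1 = 141.1 − 45.69 = 95.41 μs.
γ_1 = 392.3/95.41 = 4.112; β = √(1 − 1/γ²) = √0.9408.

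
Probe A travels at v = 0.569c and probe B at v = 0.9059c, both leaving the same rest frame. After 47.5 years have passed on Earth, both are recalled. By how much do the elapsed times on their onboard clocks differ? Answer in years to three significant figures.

|τ_A − τ_B| = 18.9 years

A: γ = 1/√(1 − 0.569²) = 1/√0.6762 = 1.216; τ_A = 47.5/1.216 = 39.06 years.
B: γ = 1/√(1 − 0.9059²) = 1/√0.1793 = 2.361; τ_B = 47.5/2.361 = 20.12 years.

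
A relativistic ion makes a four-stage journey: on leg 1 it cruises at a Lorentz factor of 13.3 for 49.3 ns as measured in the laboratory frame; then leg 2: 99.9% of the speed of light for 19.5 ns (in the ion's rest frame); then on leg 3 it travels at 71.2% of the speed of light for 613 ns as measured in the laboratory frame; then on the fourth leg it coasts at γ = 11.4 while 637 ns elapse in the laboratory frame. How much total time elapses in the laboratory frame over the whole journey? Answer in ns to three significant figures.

Δt = 1740 ns

Leg 1: 49.3 ns is already measured in the laboratory frame.
Leg 2: β = 0.999; γ = 1/√(1 − 0.999²) = 1/√0.001999 = 22.37; Δt_2 = 22.37 × 19.5 = 436.1 ns.
Leg 3: 613 ns is already measured in the laboratory frame.
Leg 4: 637 ns is already measured in the laboratory frame.
Total: 49.30 + 436.1 + 613.0 + 637.0 ns.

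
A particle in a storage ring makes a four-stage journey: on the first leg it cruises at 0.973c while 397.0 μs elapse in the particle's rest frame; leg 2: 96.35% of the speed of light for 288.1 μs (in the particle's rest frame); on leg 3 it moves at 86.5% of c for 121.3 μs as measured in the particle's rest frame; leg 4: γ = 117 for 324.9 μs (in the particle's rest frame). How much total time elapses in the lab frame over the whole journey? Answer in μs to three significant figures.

Δt = 4.11×10⁴ μs

Leg 1: γ = 1/√(1 − 0.973²) = 1/√0.05327 = 4.333; Δt_1 = 4.333 × 397.0 = 1720 μs.
Leg 2: β = 0.9635; γ = 1/√(1 − 0.9635²) = 1/√0.07167 = 3.735; Δt_2 = 3.735 × 288.1 = 1076 μs.
Leg 3: β = 0.865; γ = 1/√(1 − 0.865²) = 1/√0.2518 = 1.993; Δt_3 = 1.993 × 121.3 = 241.7 μs.
Leg 4: γ = 117; Δt_4 = 117.0 × 324.9 = 3.801×10⁴ μs.
Total: 1720 + 1076 + 241.7 + 3.801×10⁴ μs.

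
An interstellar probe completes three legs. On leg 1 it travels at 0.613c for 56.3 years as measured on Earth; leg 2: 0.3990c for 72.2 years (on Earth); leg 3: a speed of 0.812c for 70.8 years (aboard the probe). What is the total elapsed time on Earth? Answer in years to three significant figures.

Δt = 250 years

Leg 1: 56.3 years is already measured on Earth.
Leg 2: 72.2 years is already measured on Earth.
Leg 3: γ = 1/√(1 − 0.812²) = 1/√0.3407 = 1.713; Δt_3 = 1.713 × 70.8 = 121.3 years.
Total: 56.30 + 72.20 + 121.3 years.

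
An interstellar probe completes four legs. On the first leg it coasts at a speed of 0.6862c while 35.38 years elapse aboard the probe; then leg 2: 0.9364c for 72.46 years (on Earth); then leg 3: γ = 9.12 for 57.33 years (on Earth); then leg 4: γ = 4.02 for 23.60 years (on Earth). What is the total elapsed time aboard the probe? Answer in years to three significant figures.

Leg 1: 35.38 years is already measured aboard the probe.
Leg 2: γ = 1/√(1 − 0.9364²) = 1/√0.1232 = 2.850; τ_2 = 72.46/2.850 = 25.43 years.
Leg 3: γ = 9.12; τ_3 = 57.33/9.120 = 6.286 years.
Leg 4: γ = 4.02; τ_4 = 23.60/4.020 = 5.871 years.
Total: 35.38 + 25.43 + 6.286 + 5.871 years.

τ = 73.0 years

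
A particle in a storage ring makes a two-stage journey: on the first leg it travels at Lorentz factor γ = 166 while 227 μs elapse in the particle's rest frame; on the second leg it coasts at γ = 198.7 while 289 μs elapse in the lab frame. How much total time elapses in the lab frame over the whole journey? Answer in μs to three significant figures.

Leg 1: γ = 166; Δt_1 = 166.0 × 227 = 3.768×10⁴ μs.
Leg 2: 289 μs is already measured in the lab frame.
Total: 3.768×10⁴ + 289.0 μs.

Δt = 3.80×10⁴ μs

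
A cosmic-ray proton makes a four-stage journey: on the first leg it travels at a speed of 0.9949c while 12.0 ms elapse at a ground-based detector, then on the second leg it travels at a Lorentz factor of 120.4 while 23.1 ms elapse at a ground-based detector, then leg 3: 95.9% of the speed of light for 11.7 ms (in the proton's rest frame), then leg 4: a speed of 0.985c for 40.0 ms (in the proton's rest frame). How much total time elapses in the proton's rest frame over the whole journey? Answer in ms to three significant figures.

Leg 1: γ = 1/√(1 − 0.9949²) = 1/√0.01017 = 9.914; τ_1 = 12.0/9.914 = 1.210 ms.
Leg 2: γ = 120.4; τ_2 = 23.1/120.4 = 0.1919 ms.
Leg 3: 11.7 ms is already measured in the proton's rest frame.
Leg 4: 40.0 ms is already measured in the proton's rest frame.
Total: 1.210 + 0.1919 + 11.70 + 40.00 ms.

τ = 53.1 ms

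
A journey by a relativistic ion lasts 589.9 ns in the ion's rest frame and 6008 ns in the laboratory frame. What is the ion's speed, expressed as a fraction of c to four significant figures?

The proper time is measured in the ion's rest frame (both events occur at the ion's location); Δt is measured in the laboratory frame. γ = Δt/τ = 6008/589.9 = 10.18.
β = √(1 − 1/γ²) = √(1 − 0.009640) = √0.9904

v = 0.9952c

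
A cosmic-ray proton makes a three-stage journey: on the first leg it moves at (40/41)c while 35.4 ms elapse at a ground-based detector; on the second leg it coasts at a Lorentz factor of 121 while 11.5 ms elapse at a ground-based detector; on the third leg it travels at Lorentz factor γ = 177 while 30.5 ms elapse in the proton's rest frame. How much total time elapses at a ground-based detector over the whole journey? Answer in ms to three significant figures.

Leg 1: 35.4 ms is already measured at a ground-based detector.
Leg 2: 11.5 ms is already measured at a ground-based detector.
Leg 3: γ = 177; Δt_3 = 177.0 × 30.5 = 5398 ms.
Total: 35.40 + 11.50 + 5398 ms.

Δt = 5450 ms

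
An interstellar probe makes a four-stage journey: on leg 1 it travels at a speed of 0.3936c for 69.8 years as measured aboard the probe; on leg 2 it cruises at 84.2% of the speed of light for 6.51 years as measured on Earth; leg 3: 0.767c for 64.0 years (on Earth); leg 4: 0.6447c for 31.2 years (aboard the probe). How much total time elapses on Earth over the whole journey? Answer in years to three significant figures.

Leg 1: γ = 1/√(1 − 0.3936²) = 1/√0.8451 = 1.088; Δt_1 = 1.088 × 69.8 = 75.93 years.
Leg 2: 6.51 years is already measured on Earth.
Leg 3: 64.0 years is already measured on Earth.
Leg 4: γ = 1/√(1 − 0.6447²) = 1/√0.5844 = 1.308; Δt_4 = 1.308 × 31.2 = 40.81 years.
Total: 75.93 + 6.510 + 64.00 + 40.81 years.

Δt = 187 years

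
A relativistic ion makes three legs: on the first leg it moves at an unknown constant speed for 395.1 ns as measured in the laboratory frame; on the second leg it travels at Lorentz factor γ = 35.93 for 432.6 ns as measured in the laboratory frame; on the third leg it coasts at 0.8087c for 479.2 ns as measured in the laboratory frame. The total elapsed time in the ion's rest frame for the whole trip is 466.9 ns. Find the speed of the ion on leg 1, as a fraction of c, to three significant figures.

β = 0.899

Leg 1: speed unknown; τ_1 = 395.1/γ_1.
Leg 2: γ = 35.93; τ_2 = 432.6/35.93 = 12.04 ns.
Leg 3: γ = 1/√(1 − 0.8087²) = 1/√0.3460 = 1.700; τ_3 = 479.2/1.700 = 281.9 ns.
Total proper time: τ_1 + 12.04 + 281.9 = 466.9, so τ_1 = 466.9 − 293.9 = 173.0 ns.
γ_1 = 395.1/173.0 = 2.284; β = √(1 − 1/γ²) = √0.8083.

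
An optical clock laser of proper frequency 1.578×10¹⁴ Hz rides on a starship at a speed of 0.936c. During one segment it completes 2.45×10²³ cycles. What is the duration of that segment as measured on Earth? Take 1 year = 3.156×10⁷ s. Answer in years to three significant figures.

γ = 1/√(1 − 0.936²) = 1/√0.1239 = 2.841
Proper time for N cycles: τ = N/f = 2.45×10²³/(1.578×10¹⁴) = 1.553×10⁹ s = 49.20 years.
Lab-frame duration Δt = γτ = 2.841 × 49.20 = 139.8 years.

Δt = 140 years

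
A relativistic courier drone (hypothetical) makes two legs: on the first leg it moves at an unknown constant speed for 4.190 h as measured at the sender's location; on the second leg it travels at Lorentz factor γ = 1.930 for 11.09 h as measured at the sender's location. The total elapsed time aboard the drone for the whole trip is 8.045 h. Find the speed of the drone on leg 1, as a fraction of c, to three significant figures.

β = 0.836

Leg 1: speed unknown; τ_1 = 4.190/γ_1.
Leg 2: γ = 1.930; τ_2 = 11.09/1.930 = 5.746 h.
Total proper time: τ_1 + 5.746 = 8.045, so τ_1 = 8.045 − 5.746 = 2.299 h.
γ_1 = 4.190/2.299 = 1.823; β = √(1 − 1/γ²) = √0.6990.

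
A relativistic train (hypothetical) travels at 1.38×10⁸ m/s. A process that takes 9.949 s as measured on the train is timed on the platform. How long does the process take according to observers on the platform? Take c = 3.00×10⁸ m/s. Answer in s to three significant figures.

β = 1.38×10⁸/3.00×10⁸ = 0.4600; γ = 1/√(1 − 0.4600²) = 1.126
The interval measured on the train is the proper time (both events occur at the same place in that frame); the lab-frame interval is Δt = γτ = 1.126 × 9.949 s.

Δt = 11.2 s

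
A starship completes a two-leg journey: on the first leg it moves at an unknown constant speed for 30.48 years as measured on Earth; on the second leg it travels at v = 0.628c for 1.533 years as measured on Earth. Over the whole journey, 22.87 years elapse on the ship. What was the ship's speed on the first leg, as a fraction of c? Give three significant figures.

β = 0.703

Leg 1: speed unknown; τ_1 = 30.48/γ_1.
Leg 2: γ = 1/√(1 − 0.628²) = 1/√0.6056 = 1.285; τ_2 = 1.533/1.285 = 1.193 years.
Total proper time: τ_1 + 1.193 = 22.87, so τ_1 = 22.87 − 1.193 = 21.68 years.
γ_1 = 30.48/21.68 = 1.406; β = √(1 − 1/γ²) = √0.4942.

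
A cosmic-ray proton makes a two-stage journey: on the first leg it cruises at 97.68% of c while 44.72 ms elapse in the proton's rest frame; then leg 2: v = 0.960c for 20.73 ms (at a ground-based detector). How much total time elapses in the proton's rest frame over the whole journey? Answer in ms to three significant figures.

τ = 50.5 ms

Leg 1: 44.72 ms is already measured in the proton's rest frame.
Leg 2: γ = 1/√(1 − 0.960²) = 1/√0.07840 = 3.571; τ_2 = 20.73/3.571 = 5.804 ms.
Total: 44.72 + 5.804 ms.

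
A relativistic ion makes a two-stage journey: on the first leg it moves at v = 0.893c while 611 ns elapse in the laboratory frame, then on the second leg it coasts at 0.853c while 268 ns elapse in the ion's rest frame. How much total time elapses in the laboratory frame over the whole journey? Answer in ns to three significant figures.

Δt = 1120 ns

Leg 1: 611 ns is already measured in the laboratory frame.
Leg 2: γ = 1/√(1 − 0.853²) = 1/√0.2724 = 1.916; Δt_2 = 1.916 × 268 = 513.5 ns.
Total: 611.0 + 513.5 ns.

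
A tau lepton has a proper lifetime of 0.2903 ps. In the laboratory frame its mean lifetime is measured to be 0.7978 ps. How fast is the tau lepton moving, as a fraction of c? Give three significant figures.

γ = Δt/τ₀ = 0.7978/0.2903 = 2.748
β = √(1 − 1/γ²) = √(1 − 0.1324) = √0.8676

β = 0.931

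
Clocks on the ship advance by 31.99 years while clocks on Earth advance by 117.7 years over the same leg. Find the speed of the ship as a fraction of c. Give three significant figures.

β = 0.962

The proper time is measured on the ship (both events occur at the ship's location); Δt is measured on Earth. γ = Δt/τ = 117.7/31.99 = 3.679.
β = √(1 − 1/γ²) = √(1 − 0.07387) = √0.9261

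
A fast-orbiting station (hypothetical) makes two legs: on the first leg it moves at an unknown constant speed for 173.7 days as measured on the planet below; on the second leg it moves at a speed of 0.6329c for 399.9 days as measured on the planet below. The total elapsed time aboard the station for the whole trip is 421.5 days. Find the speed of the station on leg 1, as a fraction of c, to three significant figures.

Leg 1: speed unknown; τ_1 = 173.7/γ_1.
Leg 2: γ = 1/√(1 − 0.6329²) = 1/√0.5994 = 1.292; τ_2 = 399.9/1.292 = 309.6 days.
Total proper time: τ_1 + 309.6 = 421.5, so τ_1 = 421.5 − 309.6 = 111.9 days.
γ_1 = 173.7/111.9 = 1.553; β = √(1 − 1/γ²) = √0.5851.

β = 0.765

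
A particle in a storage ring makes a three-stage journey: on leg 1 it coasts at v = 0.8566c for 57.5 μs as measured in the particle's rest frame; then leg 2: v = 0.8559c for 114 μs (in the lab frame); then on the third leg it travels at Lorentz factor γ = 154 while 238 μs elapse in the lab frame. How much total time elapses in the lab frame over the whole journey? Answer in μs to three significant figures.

Leg 1: γ = 1/√(1 − 0.8566²) = 1/√0.2662 = 1.938; Δt_1 = 1.938 × 57.5 = 111.4 μs.
Leg 2: 114 μs is already measured in the lab frame.
Leg 3: 238 μs is already measured in the lab frame.
Total: 111.4 + 114.0 + 238.0 μs.

Δt = 463 μs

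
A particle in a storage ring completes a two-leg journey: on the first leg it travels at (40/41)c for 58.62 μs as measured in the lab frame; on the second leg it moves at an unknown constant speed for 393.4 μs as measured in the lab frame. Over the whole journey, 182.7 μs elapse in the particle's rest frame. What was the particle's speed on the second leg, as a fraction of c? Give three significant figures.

β = 0.902

Leg 1: γ = 1/√(1 − (40/41)²) = 41/9 ≈ 4.556; τ_1 = 58.62/4.556 = 12.87 μs.
Leg 2: speed unknown; τ_2 = 393.4/γ_2.
Total proper time: 12.87 + τ_2 = 182.7, so τ_2 = 182.7 − 12.87 = 169.8 μs.
γ_2 = 393.4/169.8 = 2.316; β = √(1 − 1/γ²) = √0.8136.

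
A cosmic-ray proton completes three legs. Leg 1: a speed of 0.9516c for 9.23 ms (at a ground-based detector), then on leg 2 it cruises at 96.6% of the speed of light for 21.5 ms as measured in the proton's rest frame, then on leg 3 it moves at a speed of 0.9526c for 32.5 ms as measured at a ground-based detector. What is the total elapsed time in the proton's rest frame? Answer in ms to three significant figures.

Leg 1: γ = 1/√(1 − 0.9516²) = 1/√0.09446 = 3.254; τ_1 = 9.23/3.254 = 2.837 ms.
Leg 2: 21.5 ms is already measured in the proton's rest frame.
Leg 3: γ = 1/√(1 − 0.9526²) = 1/√0.09255 = 3.287; τ_3 = 32.5/3.287 = 9.887 ms.
Total: 2.837 + 21.50 + 9.887 ms.

τ = 34.2 ms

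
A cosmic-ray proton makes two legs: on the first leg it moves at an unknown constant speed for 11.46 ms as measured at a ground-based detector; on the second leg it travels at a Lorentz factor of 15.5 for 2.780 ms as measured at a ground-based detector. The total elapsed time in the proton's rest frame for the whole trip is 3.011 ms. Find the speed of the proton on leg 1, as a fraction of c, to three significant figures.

β = 0.969

Leg 1: speed unknown; τ_1 = 11.46/γ_1.
Leg 2: γ = 15.5; τ_2 = 2.780/15.50 = 0.1794 ms.
Total proper time: τ_1 + 0.1794 = 3.011, so τ_1 = 3.011 − 0.1794 = 2.832 ms.
γ_1 = 11.46/2.832 = 4.047; β = √(1 − 1/γ²) = √0.9389.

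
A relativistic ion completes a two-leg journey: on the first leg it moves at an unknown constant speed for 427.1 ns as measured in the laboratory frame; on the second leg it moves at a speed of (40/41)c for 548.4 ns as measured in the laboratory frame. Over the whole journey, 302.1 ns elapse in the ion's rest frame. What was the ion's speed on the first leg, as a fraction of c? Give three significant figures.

Leg 1: speed unknown; τ_1 = 427.1/γ_1.
Leg 2: γ = 1/√(1 − (40/41)²) = 41/9 ≈ 4.556; τ_2 = 548.4/4.556 = 120.4 ns.
Total proper time: τ_1 + 120.4 = 302.1, so τ_1 = 302.1 − 120.4 = 181.7 ns.
γ_1 = 427.1/181.7 = 2.350; β = √(1 − 1/γ²) = √0.8190.

β = 0.905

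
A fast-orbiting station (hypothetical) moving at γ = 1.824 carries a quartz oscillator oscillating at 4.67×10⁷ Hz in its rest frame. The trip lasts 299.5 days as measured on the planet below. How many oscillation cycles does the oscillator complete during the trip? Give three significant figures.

N = 6.63×10¹⁴

γ = 1.824
The oscillator's own cycle count is N = f × τ where τ is the proper time aboard the station. τ = Δt/γ = 299.5/1.824 = 164.2 days = 1.419×10⁷ s.
N = 4.67×10⁷ × 1.419×10⁷ = 6.625×10¹⁴.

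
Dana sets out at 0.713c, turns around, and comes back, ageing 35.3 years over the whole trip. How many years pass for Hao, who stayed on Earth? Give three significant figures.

γ = 1/√(1 − 0.713²) = 1/√0.4916 = 1.426
Earth-frame duration is the dilated interval: Δt = γτ = 1.426 × 35.3 years.

Δt = 50.3 years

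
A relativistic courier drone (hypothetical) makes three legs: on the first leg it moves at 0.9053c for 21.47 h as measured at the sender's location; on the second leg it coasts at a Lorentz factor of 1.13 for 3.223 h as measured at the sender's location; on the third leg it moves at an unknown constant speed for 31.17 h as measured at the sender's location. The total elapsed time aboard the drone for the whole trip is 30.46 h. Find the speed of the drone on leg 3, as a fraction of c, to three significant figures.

β = 0.805

Leg 1: γ = 1/√(1 − 0.9053²) = 1/√0.1804 = 2.354; τ_1 = 21.47/2.354 = 9.120 h.
Leg 2: γ = 1.13; τ_2 = 3.223/1.130 = 2.852 h.
Leg 3: speed unknown; τ_3 = 31.17/γ_3.
Total proper time: 9.120 + 2.852 + τ_3 = 30.46, so τ_3 = 30.46 − 11.97 = 18.49 h.
γ_3 = 31.17/18.49 = 1.686; β = √(1 − 1/γ²) = √0.6482.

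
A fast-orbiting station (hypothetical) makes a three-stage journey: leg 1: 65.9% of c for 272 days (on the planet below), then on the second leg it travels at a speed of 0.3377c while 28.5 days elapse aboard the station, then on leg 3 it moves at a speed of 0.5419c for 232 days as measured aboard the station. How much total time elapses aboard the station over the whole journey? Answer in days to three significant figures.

τ = 465 days

Leg 1: β = 0.659; γ = 1/√(1 − 0.659²) = 1/√0.5657 = 1.330; τ_1 = 272/1.330 = 204.6 days.
Leg 2: 28.5 days is already measured aboard the station.
Leg 3: 232 days is already measured aboard the station.
Total: 204.6 + 28.50 + 232.0 days.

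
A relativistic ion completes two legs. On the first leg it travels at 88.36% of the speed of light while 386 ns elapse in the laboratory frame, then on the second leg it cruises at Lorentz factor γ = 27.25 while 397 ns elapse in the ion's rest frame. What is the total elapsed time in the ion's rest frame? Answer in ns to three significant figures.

τ = 578 ns

Leg 1: β = 0.8836; γ = 1/√(1 − 0.8836²) = 1/√0.2193 = 2.136; τ_1 = 386/2.136 = 180.7 ns.
Leg 2: 397 ns is already measured in the ion's rest frame.
Total: 180.7 + 397.0 ns.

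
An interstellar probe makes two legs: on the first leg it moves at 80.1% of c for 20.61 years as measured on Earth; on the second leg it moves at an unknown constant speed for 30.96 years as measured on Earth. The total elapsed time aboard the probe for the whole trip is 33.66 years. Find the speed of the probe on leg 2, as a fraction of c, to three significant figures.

β = 0.725

Leg 1: β = 0.801; γ = 1/√(1 − 0.801²) = 1/√0.3584 = 1.670; τ_1 = 20.61/1.670 = 12.34 years.
Leg 2: speed unknown; τ_2 = 30.96/γ_2.
Total proper time: 12.34 + τ_2 = 33.66, so τ_2 = 33.66 − 12.34 = 21.32 years.
γ_2 = 30.96/21.32 = 1.452; β = √(1 − 1/γ²) = √0.5257.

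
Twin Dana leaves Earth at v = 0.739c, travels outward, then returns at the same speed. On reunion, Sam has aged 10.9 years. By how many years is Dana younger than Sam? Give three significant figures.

Δt − τ = 3.56 years

γ = 1/√(1 − 0.739²) = 1/√0.4539 = 1.484
Dana's elapsed proper time: τ = 10.9/1.484 = 7.343 years.
Age gap = Δt − τ = 10.9 − 7.343 years.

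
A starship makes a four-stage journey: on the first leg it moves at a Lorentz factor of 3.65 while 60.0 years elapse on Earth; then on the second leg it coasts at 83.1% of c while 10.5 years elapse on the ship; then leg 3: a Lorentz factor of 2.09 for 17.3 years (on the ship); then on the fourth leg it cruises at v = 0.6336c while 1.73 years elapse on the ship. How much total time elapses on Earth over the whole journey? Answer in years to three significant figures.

Δt = 117 years

Leg 1: 60.0 years is already measured on Earth.
Leg 2: β = 0.831; γ = 1/√(1 − 0.831²) = 1/√0.3094 = 1.798; Δt_2 = 1.798 × 10.5 = 18.88 years.
Leg 3: γ = 2.09; Δt_3 = 2.090 × 17.3 = 36.16 years.
Leg 4: γ = 1/√(1 − 0.6336²) = 1/√0.5986 = 1.293; Δt_4 = 1.293 × 1.73 = 2.236 years.
Total: 60.00 + 18.88 + 36.16 + 2.236 years.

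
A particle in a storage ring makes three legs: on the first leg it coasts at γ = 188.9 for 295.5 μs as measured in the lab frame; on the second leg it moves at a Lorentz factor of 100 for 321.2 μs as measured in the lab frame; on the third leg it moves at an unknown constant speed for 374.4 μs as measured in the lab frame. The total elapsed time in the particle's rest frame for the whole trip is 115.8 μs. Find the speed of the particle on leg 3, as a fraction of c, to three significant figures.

β = 0.955

Leg 1: γ = 188.9; τ_1 = 295.5/188.9 = 1.564 μs.
Leg 2: γ = 100; τ_2 = 321.2/100.0 = 3.212 μs.
Leg 3: speed unknown; τ_3 = 374.4/γ_3.
Total proper time: 1.564 + 3.212 + τ_3 = 115.8, so τ_3 = 115.8 − 4.776 = 111.0 μs.
γ_3 = 374.4/111.0 = 3.372; β = √(1 − 1/γ²) = √0.9121.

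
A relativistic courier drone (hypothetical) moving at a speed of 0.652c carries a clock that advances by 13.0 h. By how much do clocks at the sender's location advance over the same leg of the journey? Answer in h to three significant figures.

γ = 1/√(1 − 0.652²) = 1/√0.5749 = 1.319
The interval measured aboard the drone is the proper time (both events occur at the same place in that frame); the lab-frame interval is Δt = γτ = 1.319 × 13.0 h.

Δt = 17.1 h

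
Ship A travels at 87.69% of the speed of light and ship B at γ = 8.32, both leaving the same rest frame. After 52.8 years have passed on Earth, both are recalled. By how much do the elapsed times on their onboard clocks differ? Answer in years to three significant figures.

|τ_A − τ_B| = 19.0 years

A: β = 0.8769; γ = 1/√(1 − 0.8769²) = 1/√0.2310 = 2.080; τ_A = 52.8/2.080 = 25.38 years.
B: γ = 8.32; τ_B = 52.8/8.320 = 6.346 years.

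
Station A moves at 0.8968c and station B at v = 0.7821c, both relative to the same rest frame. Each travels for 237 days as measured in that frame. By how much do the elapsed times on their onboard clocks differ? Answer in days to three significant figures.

|τ_A − τ_B| = 42.8 days

A: γ = 1/√(1 − 0.8968²) = 1/√0.1957 = 2.260; τ_A = 237/2.260 = 104.9 days.
B: γ = 1/√(1 − 0.7821²) = 1/√0.3883 = 1.605; τ_B = 237/1.605 = 147.7 days.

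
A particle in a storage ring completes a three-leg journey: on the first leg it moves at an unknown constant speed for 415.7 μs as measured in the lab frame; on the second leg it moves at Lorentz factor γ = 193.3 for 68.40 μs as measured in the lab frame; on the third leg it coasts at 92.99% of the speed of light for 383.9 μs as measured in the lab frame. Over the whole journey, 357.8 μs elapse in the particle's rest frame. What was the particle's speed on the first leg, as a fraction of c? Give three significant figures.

Leg 1: speed unknown; τ_1 = 415.7/γ_1.
Leg 2: γ = 193.3; τ_2 = 68.40/193.3 = 0.3539 μs.
Leg 3: β = 0.9299; γ = 1/√(1 − 0.9299²) = 1/√0.1353 = 2.719; τ_3 = 383.9/2.719 = 141.2 μs.
Total proper time: τ_1 + 0.3539 + 141.2 = 357.8, so τ_1 = 357.8 − 141.6 = 216.2 μs.
γ_1 = 415.7/216.2 = 1.922; β = √(1 − 1/γ²) = √0.7294.

β = 0.854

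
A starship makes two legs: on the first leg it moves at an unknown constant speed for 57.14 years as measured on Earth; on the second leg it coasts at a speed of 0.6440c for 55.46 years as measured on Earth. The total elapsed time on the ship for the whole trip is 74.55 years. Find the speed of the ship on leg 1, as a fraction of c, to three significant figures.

β = 0.827

Leg 1: speed unknown; τ_1 = 57.14/γ_1.
Leg 2: γ = 1/√(1 − 0.6440²) = 1/√0.5853 = 1.307; τ_2 = 55.46/1.307 = 42.43 years.
Total proper time: τ_1 + 42.43 = 74.55, so τ_1 = 74.55 − 42.43 = 32.12 years.
γ_1 = 57.14/32.12 = 1.779; β = √(1 − 1/γ²) = √0.6840.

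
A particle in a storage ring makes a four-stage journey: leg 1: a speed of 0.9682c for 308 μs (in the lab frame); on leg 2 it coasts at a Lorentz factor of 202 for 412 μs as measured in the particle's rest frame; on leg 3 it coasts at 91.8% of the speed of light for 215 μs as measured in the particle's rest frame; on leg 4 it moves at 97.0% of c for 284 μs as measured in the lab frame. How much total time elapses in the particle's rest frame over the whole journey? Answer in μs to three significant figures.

τ = 773 μs

Leg 1: γ = 1/√(1 − 0.9682²) = 1/√0.06259 = 3.997; τ_1 = 308/3.997 = 77.05 μs.
Leg 2: 412 μs is already measured in the particle's rest frame.
Leg 3: 215 μs is already measured in the particle's rest frame.
Leg 4: β = 0.970; γ = 1/√(1 − 0.970²) = 1/√0.05910 = 4.113; τ_4 = 284/4.113 = 69.04 μs.
Total: 77.05 + 412.0 + 215.0 + 69.04 μs.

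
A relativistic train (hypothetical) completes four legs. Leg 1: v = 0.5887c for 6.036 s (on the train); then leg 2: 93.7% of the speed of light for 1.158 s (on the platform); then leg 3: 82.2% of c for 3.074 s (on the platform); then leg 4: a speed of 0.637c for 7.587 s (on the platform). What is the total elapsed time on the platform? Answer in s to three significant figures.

Δt = 19.3 s

Leg 1: γ = 1/√(1 − 0.5887²) = 1/√0.6534 = 1.237; Δt_1 = 1.237 × 6.036 = 7.467 s.
Leg 2: 1.158 s is already measured on the platform.
Leg 3: 3.074 s is already measured on the platform.
Leg 4: 7.587 s is already measured on the platform.
Total: 7.467 + 1.158 + 3.074 + 7.587 s.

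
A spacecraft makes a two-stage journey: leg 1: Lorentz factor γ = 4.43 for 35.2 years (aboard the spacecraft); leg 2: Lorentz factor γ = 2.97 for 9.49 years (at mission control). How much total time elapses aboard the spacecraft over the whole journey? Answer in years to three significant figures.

Leg 1: 35.2 years is already measured aboard the spacecraft.
Leg 2: γ = 2.97; τ_2 = 9.49/2.970 = 3.195 years.
Total: 35.20 + 3.195 years.

τ = 38.4 years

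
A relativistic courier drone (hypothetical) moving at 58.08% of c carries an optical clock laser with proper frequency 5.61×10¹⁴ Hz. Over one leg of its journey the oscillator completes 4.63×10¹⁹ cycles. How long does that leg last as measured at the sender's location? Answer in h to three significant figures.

β = 0.5808; γ = 1/√(1 − 0.5808²) = 1/√0.6627 = 1.228
Proper time for N cycles: τ = N/f = 4.63×10¹⁹/(5.61×10¹⁴) = 8.253×10⁴ s = 22.93 h.
Lab-frame duration Δt = γτ = 1.228 × 22.93 = 28.16 h.

Δt = 28.2 h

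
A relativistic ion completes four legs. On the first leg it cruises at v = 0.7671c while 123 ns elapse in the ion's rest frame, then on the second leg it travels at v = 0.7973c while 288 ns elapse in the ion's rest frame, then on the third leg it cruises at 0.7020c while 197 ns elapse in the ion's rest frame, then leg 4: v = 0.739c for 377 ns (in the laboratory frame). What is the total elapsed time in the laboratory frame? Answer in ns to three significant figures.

Leg 1: γ = 1/√(1 − 0.7671²) = 1/√0.4116 = 1.559; Δt_1 = 1.559 × 123 = 191.7 ns.
Leg 2: γ = 1/√(1 − 0.7973²) = 1/√0.3643 = 1.657; Δt_2 = 1.657 × 288 = 477.2 ns.
Leg 3: γ = 1/√(1 − 0.7020²) = 1/√0.5072 = 1.404; Δt_3 = 1.404 × 197 = 276.6 ns.
Leg 4: 377 ns is already measured in the laboratory frame.
Total: 191.7 + 477.2 + 276.6 + 377.0 ns.

Δt = 1320 ns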